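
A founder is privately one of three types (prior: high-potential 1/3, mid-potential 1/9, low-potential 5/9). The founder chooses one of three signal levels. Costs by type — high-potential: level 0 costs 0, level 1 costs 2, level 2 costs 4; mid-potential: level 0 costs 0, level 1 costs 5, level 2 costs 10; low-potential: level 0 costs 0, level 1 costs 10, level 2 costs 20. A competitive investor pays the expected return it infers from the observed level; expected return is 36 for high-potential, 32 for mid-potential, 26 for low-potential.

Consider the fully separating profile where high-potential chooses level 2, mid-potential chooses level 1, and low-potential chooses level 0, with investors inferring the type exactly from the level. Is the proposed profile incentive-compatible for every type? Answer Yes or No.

Yes

Separating valuations: level 2 → 36, level 1 → 32, level 0 → 26.
high-potential (assigned level 2): level 0: 26 − 0 = 26; level 1: 32 − 2 = 30; level 2: 36 − 4 = 32. high-potential stays.
mid-potential (assigned level 1): level 0: 26 − 0 = 26; level 1: 32 − 5 = 27; level 2: 36 − 10 = 26. mid-potential stays.
low-potential (assigned level 0): level 0: 26 − 0 = 26; level 1: 32 − 10 = 22; level 2: 36 − 20 = 16. low-potential stays.
Every type prefers its assigned level; separation holds.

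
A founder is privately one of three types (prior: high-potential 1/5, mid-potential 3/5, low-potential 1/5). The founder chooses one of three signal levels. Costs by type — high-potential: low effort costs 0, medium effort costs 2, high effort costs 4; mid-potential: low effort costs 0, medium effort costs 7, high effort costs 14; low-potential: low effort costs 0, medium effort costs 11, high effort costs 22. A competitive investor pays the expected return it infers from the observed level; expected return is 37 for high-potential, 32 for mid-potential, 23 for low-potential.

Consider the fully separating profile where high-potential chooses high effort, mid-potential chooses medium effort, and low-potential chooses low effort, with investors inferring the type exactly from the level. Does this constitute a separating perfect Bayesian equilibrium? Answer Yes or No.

Yes

Separating valuations: high effort → 37, medium effort → 32, low effort → 23.
high-potential (assigned high effort): low effort: 23 − 0 = 23; medium effort: 32 − 2 = 30; high effort: 37 − 4 = 33. high-potential stays.
mid-potential (assigned medium effort): low effort: 23 − 0 = 23; medium effort: 32 − 7 = 25; high effort: 37 − 14 = 23. mid-potential stays.
low-potential (assigned low effort): low effort: 23 − 0 = 23; medium effort: 32 − 11 = 21; high effort: 37 − 22 = 15. low-potential stays.
Every type prefers its assigned level; separation holds.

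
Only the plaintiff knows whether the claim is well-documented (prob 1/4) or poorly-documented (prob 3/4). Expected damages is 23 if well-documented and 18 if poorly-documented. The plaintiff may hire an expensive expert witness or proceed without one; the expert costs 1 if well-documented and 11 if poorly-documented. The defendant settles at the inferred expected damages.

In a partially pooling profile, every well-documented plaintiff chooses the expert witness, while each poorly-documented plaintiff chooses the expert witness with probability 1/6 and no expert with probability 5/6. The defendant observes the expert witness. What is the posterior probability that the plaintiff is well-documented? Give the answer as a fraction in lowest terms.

P(the expert witness) = (1/4)·1 + (3/4)·(1/6) = 3/8.
By Bayes' rule, P(well-documented | the expert witness) = (1/4) / (3/8) = 2/3.

2/3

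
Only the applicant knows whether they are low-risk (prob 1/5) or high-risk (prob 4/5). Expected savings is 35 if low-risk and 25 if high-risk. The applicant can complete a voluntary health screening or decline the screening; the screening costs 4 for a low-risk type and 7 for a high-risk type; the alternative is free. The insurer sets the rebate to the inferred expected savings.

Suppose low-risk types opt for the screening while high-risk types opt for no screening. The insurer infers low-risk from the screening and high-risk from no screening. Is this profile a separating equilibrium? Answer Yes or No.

Under these beliefs, the screening earns rebate 35 and no screening earns rebate 25.
low-risk: the screening nets 35 − 4 = 31; no screening nets 25. low-risk prefers the screening.
high-risk: the screening nets 35 − 7 = 28; no screening nets 25. high-risk would deviate to the screening.
high-risk has a profitable deviation, so the profile is not an equilibrium.

No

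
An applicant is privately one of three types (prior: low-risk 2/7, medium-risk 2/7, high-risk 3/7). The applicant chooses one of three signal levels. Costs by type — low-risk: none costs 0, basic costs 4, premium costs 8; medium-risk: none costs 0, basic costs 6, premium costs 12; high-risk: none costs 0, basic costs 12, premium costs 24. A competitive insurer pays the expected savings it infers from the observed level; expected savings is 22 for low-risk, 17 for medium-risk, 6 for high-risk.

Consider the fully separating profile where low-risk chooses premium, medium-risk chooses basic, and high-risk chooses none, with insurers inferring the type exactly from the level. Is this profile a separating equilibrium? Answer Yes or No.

Separating rebates: premium → 22, basic → 17, none → 6.
low-risk (assigned premium): none: 6 − 0 = 6; basic: 17 − 4 = 13; premium: 22 − 8 = 14. low-risk stays.
medium-risk (assigned basic): none: 6 − 0 = 6; basic: 17 − 6 = 11; premium: 22 − 12 = 10. medium-risk stays.
high-risk (assigned none): none: 6 − 0 = 6; basic: 17 − 12 = 5; premium: 22 − 24 = -2. high-risk stays.
Every type prefers its assigned level; separation holds.

Yes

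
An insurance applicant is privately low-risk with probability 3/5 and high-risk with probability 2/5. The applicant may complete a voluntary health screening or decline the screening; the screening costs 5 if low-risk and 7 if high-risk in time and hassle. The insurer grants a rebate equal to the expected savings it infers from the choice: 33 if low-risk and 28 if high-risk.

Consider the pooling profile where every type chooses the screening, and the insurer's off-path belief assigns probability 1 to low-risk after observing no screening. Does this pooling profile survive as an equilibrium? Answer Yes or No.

On path, the insurer holds the prior and pays 3/5·33 + 2/5·28 = 31. Off path (no screening), believing low-risk, it pays 33.
low-risk: the screening nets 31 − 5 = 26; no screening nets 33. low-risk would deviate.
high-risk: the screening nets 31 − 7 = 24; no screening nets 33. high-risk would deviate.
A type deviates, so pooling fails.

No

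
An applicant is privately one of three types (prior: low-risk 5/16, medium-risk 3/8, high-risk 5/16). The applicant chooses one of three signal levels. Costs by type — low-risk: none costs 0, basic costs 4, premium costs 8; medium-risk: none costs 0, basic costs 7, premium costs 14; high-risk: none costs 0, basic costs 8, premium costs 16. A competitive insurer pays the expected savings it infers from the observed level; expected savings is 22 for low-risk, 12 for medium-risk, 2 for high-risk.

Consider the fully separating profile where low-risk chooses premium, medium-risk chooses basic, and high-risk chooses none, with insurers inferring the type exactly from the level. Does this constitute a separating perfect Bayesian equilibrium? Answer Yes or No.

Separating rebates: premium → 22, basic → 12, none → 2.
low-risk (assigned premium): none: 2 − 0 = 2; basic: 12 − 4 = 8; premium: 22 − 8 = 14. low-risk stays.
medium-risk (assigned basic): none: 2 − 0 = 2; basic: 12 − 7 = 5; premium: 22 − 14 = 8. medium-risk prefers premium.
high-risk (assigned none): none: 2 − 0 = 2; basic: 12 − 8 = 4; premium: 22 − 16 = 6. high-risk prefers premium.
At least one type deviates; the separating profile fails.

No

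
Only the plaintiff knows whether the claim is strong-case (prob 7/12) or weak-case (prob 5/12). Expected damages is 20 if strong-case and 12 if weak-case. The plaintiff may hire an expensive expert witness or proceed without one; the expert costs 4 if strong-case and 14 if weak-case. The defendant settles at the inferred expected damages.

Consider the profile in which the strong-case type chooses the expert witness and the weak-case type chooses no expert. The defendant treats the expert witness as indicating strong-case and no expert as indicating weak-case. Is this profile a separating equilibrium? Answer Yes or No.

Under these beliefs, the expert witness earns settlement 20 and no expert earns settlement 12.
strong-case: the expert witness nets 20 − 4 = 16; no expert nets 12. strong-case prefers the expert witness.
weak-case: the expert witness nets 20 − 14 = 6; no expert nets 12. weak-case prefers no expert.
Neither type deviates, so the separating profile is an equilibrium.

Yes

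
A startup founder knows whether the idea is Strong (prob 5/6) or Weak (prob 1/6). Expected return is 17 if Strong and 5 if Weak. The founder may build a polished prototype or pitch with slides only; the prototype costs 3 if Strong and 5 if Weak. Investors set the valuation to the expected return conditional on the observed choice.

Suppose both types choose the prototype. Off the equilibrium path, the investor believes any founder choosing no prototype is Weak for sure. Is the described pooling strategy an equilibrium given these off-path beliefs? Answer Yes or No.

On path, the investor holds the prior and pays 5/6·17 + 1/6·5 = 15. Off path (no prototype), believing Weak, it pays 5.
Strong: the prototype nets 15 − 3 = 12; no prototype nets 5. Strong stays.
Weak: the prototype nets 15 − 5 = 10; no prototype nets 5. Weak stays.
No type deviates, so pooling is sustained.

Yes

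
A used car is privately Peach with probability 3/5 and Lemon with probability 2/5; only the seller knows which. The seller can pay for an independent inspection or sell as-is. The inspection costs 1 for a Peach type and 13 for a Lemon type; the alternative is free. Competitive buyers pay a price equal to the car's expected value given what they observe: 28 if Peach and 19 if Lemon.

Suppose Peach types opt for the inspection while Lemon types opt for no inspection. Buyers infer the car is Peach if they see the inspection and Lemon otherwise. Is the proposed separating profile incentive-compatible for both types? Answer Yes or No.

Yes

Under these beliefs, the inspection earns price 28 and no inspection earns price 19.
Peach: the inspection nets 28 − 1 = 27; no inspection nets 19. Peach prefers the inspection.
Lemon: the inspection nets 28 − 13 = 15; no inspection nets 19. Lemon prefers no inspection.
Neither type deviates, so the separating profile is an equilibrium.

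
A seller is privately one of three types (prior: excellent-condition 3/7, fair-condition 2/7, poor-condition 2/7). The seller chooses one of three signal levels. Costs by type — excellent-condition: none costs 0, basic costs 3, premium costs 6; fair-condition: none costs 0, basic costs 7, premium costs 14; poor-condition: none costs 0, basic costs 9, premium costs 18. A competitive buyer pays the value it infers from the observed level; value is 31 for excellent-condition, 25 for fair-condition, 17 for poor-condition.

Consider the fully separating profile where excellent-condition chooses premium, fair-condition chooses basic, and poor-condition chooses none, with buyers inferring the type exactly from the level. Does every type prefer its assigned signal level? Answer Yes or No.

Separating prices: premium → 31, basic → 25, none → 17.
excellent-condition (assigned premium): none: 17 − 0 = 17; basic: 25 − 3 = 22; premium: 31 − 6 = 25. excellent-condition stays.
fair-condition (assigned basic): none: 17 − 0 = 17; basic: 25 − 7 = 18; premium: 31 − 14 = 17. fair-condition stays.
poor-condition (assigned none): none: 17 − 0 = 17; basic: 25 − 9 = 16; premium: 31 − 18 = 13. poor-condition stays.
Every type prefers its assigned level; separation holds.

Yes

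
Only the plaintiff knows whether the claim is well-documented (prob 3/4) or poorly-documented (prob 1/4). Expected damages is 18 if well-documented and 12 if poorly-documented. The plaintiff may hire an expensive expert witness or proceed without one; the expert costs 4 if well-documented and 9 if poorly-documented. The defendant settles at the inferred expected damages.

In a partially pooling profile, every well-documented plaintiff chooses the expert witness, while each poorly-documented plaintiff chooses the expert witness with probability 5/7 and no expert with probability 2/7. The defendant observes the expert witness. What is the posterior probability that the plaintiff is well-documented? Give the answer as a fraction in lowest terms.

21/26

P(the expert witness) = (3/4)·1 + (1/4)·(5/7) = 13/14.
By Bayes' rule, P(well-documented | the expert witness) = (3/4) / (13/14) = 21/26.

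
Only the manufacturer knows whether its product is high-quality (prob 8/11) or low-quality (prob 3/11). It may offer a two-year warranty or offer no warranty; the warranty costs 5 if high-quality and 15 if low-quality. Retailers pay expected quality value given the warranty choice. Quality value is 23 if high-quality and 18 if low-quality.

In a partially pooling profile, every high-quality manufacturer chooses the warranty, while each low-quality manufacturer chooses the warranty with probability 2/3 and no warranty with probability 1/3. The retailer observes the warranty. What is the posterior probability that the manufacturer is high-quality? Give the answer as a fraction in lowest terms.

4/5

P(the warranty) = (8/11)·1 + (3/11)·(2/3) = 10/11.
By Bayes' rule, P(high-quality | the warranty) = (8/11) / (10/11) = 4/5.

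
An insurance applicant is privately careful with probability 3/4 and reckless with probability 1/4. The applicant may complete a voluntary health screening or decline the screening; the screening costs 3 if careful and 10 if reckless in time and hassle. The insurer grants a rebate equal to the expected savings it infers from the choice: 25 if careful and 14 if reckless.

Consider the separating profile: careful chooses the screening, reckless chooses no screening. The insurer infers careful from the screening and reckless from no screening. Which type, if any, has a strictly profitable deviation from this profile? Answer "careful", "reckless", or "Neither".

The screening pays 25; no screening pays 14.
careful: assigned the screening, nets 25 − 3 = 22; deviating to no screening nets 14.
reckless: assigned no screening, nets 14; deviating to the screening nets 25 − 10 = 15.
The reckless type gains 1 by deviating.

reckless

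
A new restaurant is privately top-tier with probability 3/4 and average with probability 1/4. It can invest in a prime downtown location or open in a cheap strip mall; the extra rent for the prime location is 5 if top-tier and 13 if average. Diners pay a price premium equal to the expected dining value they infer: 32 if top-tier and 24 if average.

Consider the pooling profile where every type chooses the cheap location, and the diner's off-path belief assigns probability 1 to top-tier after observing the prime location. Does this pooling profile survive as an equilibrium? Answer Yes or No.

Yes

On path, the diner holds the prior and pays 3/4·32 + 1/4·24 = 30. Off path (the prime location), believing top-tier, it pays 32.
top-tier: the cheap location nets 30; the prime location nets 32 − 5 = 27. top-tier stays.
average: the cheap location nets 30; the prime location nets 32 − 13 = 19. average stays.
No type deviates, so pooling is sustained.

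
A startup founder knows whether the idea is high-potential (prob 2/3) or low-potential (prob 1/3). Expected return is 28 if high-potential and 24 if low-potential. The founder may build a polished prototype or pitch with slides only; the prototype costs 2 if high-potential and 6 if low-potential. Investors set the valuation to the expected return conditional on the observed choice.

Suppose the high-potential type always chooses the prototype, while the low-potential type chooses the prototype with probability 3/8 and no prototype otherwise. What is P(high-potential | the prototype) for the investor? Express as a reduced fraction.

16/19

P(the prototype) = (2/3)·1 + (1/3)·(3/8) = 19/24.
By Bayes' rule, P(high-potential | the prototype) = (2/3) / (19/24) = 16/19.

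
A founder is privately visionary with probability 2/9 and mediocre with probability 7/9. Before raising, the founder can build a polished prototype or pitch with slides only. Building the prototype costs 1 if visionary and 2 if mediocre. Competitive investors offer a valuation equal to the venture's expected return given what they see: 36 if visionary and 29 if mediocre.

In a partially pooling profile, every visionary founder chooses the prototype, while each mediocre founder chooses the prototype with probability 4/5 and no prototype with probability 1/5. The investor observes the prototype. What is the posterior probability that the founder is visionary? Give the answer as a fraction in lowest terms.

P(the prototype) = (2/9)·1 + (7/9)·(4/5) = 38/45.
By Bayes' rule, P(visionary | the prototype) = (2/9) / (38/45) = 5/19.

5/19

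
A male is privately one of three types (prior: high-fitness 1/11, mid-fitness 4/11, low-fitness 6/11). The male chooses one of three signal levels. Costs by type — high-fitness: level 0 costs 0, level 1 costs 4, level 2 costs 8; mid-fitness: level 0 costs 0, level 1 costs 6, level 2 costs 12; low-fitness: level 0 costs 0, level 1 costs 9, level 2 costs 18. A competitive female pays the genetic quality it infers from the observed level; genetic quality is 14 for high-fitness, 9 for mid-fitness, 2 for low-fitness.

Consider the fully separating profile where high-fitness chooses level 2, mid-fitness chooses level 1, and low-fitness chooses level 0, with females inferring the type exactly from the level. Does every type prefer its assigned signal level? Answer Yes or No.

Separating mating payoffs: level 2 → 14, level 1 → 9, level 0 → 2.
high-fitness (assigned level 2): level 0: 2 − 0 = 2; level 1: 9 − 4 = 5; level 2: 14 − 8 = 6. high-fitness stays.
mid-fitness (assigned level 1): level 0: 2 − 0 = 2; level 1: 9 − 6 = 3; level 2: 14 − 12 = 2. mid-fitness stays.
low-fitness (assigned level 0): level 0: 2 − 0 = 2; level 1: 9 − 9 = 0; level 2: 14 − 18 = -4. low-fitness stays.
Every type prefers its assigned level; separation holds.

Yes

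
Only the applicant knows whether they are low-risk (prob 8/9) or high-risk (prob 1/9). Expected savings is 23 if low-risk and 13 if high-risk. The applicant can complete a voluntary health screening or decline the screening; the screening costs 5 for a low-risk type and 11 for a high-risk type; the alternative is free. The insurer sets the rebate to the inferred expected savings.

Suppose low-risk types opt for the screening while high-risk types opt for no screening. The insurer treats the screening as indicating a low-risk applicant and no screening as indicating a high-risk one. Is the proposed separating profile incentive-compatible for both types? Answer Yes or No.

Yes

Under these beliefs, the screening earns rebate 23 and no screening earns rebate 13.
low-risk: the screening nets 23 − 5 = 18; no screening nets 13. low-risk prefers the screening.
high-risk: the screening nets 23 − 11 = 12; no screening nets 13. high-risk prefers no screening.
Neither type deviates, so the separating profile is an equilibrium.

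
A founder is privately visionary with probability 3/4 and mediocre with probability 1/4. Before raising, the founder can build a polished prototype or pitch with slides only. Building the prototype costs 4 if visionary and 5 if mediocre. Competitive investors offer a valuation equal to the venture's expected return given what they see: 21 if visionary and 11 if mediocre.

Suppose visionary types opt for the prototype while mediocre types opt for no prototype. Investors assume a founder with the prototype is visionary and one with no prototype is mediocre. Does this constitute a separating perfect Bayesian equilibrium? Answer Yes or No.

Under these beliefs, the prototype earns valuation 21 and no prototype earns valuation 11.
visionary: the prototype nets 21 − 4 = 17; no prototype nets 11. visionary prefers the prototype.
mediocre: the prototype nets 21 − 5 = 16; no prototype nets 11. mediocre would deviate to the prototype.
mediocre has a profitable deviation, so the profile is not an equilibrium.

No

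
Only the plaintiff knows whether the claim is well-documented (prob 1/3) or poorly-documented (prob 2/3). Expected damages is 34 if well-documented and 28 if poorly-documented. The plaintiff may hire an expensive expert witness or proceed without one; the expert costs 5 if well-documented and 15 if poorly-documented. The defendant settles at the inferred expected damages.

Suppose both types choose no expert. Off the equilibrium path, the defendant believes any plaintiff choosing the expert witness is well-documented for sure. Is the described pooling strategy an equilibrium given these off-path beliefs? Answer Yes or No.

On path, the defendant holds the prior and pays 1/3·34 + 2/3·28 = 30. Off path (the expert witness), believing well-documented, it pays 34.
well-documented: no expert nets 30; the expert witness nets 34 − 5 = 29. well-documented stays.
poorly-documented: no expert nets 30; the expert witness nets 34 − 15 = 19. poorly-documented stays.
No type deviates, so pooling is sustained.

Yes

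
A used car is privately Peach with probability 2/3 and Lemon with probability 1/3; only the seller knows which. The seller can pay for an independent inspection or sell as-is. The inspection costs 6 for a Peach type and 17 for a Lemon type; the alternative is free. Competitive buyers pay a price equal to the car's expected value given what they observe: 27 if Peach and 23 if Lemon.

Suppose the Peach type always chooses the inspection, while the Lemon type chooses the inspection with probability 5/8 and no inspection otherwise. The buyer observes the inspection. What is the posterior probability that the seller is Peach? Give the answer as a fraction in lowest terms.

P(the inspection) = (2/3)·1 + (1/3)·(5/8) = 7/8.
By Bayes' rule, P(Peach | the inspection) = (2/3) / (7/8) = 16/21.

16/21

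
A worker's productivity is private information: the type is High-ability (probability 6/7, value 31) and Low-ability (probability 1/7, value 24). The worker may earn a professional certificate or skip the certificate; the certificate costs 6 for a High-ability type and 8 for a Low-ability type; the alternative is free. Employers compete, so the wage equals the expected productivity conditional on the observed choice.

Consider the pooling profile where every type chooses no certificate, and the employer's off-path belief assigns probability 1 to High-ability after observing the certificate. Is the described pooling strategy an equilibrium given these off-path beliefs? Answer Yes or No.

On path, the employer holds the prior and pays 6/7·31 + 1/7·24 = 30. Off path (the certificate), believing High-ability, it pays 31.
High-ability: no certificate nets 30; the certificate nets 31 − 6 = 25. High-ability stays.
Low-ability: no certificate nets 30; the certificate nets 31 − 8 = 23. Low-ability stays.
No type deviates, so pooling is sustained.

Yes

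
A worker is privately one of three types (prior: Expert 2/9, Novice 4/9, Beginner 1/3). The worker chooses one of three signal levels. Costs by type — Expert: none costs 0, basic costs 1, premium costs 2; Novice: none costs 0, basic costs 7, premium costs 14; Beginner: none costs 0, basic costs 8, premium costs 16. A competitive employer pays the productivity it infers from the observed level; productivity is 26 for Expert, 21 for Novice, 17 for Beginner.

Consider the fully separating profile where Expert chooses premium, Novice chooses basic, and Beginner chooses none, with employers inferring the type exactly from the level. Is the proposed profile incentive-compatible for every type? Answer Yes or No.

No

Separating wages: premium → 26, basic → 21, none → 17.
Expert (assigned premium): none: 17 − 0 = 17; basic: 21 − 1 = 20; premium: 26 − 2 = 24. Expert stays.
Novice (assigned basic): none: 17 − 0 = 17; basic: 21 − 7 = 14; premium: 26 − 14 = 12. Novice prefers none.
Beginner (assigned none): none: 17 − 0 = 17; basic: 21 − 8 = 13; premium: 26 − 16 = 10. Beginner stays.
At least one type deviates; the separating profile fails.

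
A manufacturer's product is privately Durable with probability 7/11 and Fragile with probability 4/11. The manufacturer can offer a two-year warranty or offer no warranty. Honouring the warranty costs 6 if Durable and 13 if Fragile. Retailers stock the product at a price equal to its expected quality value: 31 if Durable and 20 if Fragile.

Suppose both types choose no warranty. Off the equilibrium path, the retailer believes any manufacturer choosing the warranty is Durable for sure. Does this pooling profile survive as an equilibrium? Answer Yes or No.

Yes

On path, the retailer holds the prior and pays 7/11·31 + 4/11·20 = 27. Off path (the warranty), believing Durable, it pays 31.
Durable: no warranty nets 27; the warranty nets 31 − 6 = 25. Durable stays.
Fragile: no warranty nets 27; the warranty nets 31 − 13 = 18. Fragile stays.
No type deviates, so pooling is sustained.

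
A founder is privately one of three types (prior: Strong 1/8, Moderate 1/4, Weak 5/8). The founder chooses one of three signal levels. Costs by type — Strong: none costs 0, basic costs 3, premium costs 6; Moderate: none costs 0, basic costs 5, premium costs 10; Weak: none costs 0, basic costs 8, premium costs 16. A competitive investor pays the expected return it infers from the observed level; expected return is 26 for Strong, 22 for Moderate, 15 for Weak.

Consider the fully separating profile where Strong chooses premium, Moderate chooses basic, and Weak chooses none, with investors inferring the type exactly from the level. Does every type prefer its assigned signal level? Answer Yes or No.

Separating valuations: premium → 26, basic → 22, none → 15.
Strong (assigned premium): none: 15 − 0 = 15; basic: 22 − 3 = 19; premium: 26 − 6 = 20. Strong stays.
Moderate (assigned basic): none: 15 − 0 = 15; basic: 22 − 5 = 17; premium: 26 − 10 = 16. Moderate stays.
Weak (assigned none): none: 15 − 0 = 15; basic: 22 − 8 = 14; premium: 26 − 16 = 10. Weak stays.
Every type prefers its assigned level; separation holds.

Yes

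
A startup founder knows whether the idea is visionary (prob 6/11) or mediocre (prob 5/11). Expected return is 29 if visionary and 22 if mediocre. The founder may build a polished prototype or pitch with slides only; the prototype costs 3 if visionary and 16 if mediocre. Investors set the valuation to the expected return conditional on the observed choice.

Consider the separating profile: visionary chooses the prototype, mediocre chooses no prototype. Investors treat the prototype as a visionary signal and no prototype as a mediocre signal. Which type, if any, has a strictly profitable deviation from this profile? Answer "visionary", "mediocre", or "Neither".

Neither

The prototype pays 29; no prototype pays 22.
visionary: assigned the prototype, nets 29 − 3 = 26; deviating to no prototype nets 22.
mediocre: assigned no prototype, nets 22; deviating to the prototype nets 29 − 16 = 13.
Both types strictly prefer their assigned action; no profitable deviation.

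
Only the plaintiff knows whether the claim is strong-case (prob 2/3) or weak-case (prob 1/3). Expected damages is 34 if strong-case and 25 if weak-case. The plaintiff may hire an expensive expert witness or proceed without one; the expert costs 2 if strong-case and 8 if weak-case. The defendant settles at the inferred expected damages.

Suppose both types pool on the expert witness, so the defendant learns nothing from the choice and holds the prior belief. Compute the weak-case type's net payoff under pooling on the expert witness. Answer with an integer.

Pooled settlement = 2/3·34 + 1/3·25 = 31.
weak-case pays cost 8 for the expert witness, so net payoff = 31 − 8 = 23.

23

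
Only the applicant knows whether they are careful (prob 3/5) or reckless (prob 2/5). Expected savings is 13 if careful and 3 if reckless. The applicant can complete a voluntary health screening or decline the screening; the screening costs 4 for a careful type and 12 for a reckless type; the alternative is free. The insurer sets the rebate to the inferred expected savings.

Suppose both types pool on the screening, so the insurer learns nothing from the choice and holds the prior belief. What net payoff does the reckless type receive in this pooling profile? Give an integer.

-3

Pooled rebate = 3/5·13 + 2/5·3 = 9.
reckless pays cost 12 for the screening, so net payoff = 9 − 12 = -3.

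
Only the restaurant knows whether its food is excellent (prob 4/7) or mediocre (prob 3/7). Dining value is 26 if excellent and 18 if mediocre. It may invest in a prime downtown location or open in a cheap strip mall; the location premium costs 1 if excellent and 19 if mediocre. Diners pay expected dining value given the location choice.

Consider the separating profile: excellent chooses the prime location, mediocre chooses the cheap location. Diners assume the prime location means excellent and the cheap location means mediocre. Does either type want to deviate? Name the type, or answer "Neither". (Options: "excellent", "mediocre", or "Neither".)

Neither

The prime location pays 26; the cheap location pays 18.
excellent: assigned the prime location, nets 26 − 1 = 25; deviating to the cheap location nets 18.
mediocre: assigned the cheap location, nets 18; deviating to the prime location nets 26 − 19 = 7.
Both types strictly prefer their assigned action; no profitable deviation.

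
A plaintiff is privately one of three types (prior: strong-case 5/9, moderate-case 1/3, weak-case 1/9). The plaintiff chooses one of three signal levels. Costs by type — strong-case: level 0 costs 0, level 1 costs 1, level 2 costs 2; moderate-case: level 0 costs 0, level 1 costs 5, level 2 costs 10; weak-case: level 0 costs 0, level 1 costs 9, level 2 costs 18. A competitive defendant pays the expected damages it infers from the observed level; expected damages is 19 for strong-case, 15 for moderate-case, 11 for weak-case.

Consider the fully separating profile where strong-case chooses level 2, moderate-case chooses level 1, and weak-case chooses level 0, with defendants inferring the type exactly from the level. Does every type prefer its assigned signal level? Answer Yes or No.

Separating settlements: level 2 → 19, level 1 → 15, level 0 → 11.
strong-case (assigned level 2): level 0: 11 − 0 = 11; level 1: 15 − 1 = 14; level 2: 19 − 2 = 17. strong-case stays.
moderate-case (assigned level 1): level 0: 11 − 0 = 11; level 1: 15 − 5 = 10; level 2: 19 − 10 = 9. moderate-case prefers level 0.
weak-case (assigned level 0): level 0: 11 − 0 = 11; level 1: 15 − 9 = 6; level 2: 19 − 18 = 1. weak-case stays.
At least one type deviates; the separating profile fails.

No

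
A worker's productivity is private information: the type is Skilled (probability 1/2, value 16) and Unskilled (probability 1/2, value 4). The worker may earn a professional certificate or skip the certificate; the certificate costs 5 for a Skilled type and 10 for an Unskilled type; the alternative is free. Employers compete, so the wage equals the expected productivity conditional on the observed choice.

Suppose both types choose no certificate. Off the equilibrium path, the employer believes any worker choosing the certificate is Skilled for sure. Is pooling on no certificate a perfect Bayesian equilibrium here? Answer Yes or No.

On path, the employer holds the prior and pays 1/2·16 + 1/2·4 = 10. Off path (the certificate), believing Skilled, it pays 16.
Skilled: no certificate nets 10; the certificate nets 16 − 5 = 11. Skilled would deviate.
Unskilled: no certificate nets 10; the certificate nets 16 − 10 = 6. Unskilled stays.
A type deviates, so pooling fails.

No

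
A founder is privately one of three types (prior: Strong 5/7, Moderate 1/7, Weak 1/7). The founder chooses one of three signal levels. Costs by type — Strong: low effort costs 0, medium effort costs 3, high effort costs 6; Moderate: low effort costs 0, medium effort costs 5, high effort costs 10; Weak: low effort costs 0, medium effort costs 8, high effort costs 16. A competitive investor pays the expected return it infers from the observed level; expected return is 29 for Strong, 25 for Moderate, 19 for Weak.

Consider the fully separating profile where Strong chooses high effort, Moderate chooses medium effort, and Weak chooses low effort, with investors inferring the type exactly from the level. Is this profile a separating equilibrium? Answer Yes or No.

Separating valuations: high effort → 29, medium effort → 25, low effort → 19.
Strong (assigned high effort): low effort: 19 − 0 = 19; medium effort: 25 − 3 = 22; high effort: 29 − 6 = 23. Strong stays.
Moderate (assigned medium effort): low effort: 19 − 0 = 19; medium effort: 25 − 5 = 20; high effort: 29 − 10 = 19. Moderate stays.
Weak (assigned low effort): low effort: 19 − 0 = 19; medium effort: 25 − 8 = 17; high effort: 29 − 16 = 13. Weak stays.
Every type prefers its assigned level; separation holds.

Yes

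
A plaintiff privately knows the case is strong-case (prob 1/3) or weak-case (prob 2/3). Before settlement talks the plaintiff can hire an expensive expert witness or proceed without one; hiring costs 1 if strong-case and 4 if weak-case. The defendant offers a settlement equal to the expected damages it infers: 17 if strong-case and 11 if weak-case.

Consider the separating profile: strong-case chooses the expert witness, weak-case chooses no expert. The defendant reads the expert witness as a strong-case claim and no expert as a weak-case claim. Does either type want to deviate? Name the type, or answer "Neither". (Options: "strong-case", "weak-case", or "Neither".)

The expert witness pays 17; no expert pays 11.
strong-case: assigned the expert witness, nets 17 − 1 = 16; deviating to no expert nets 11.
weak-case: assigned no expert, nets 11; deviating to the expert witness nets 17 − 4 = 13.
The weak-case type gains 2 by deviating.

weak-case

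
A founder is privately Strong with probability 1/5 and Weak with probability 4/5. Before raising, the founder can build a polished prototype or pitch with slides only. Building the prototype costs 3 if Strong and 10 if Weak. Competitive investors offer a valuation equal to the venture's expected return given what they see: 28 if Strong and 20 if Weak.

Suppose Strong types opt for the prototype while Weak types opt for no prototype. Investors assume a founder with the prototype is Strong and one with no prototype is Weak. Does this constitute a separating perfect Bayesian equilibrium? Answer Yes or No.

Yes

Under these beliefs, the prototype earns valuation 28 and no prototype earns valuation 20.
Strong: the prototype nets 28 − 3 = 25; no prototype nets 20. Strong prefers the prototype.
Weak: the prototype nets 28 − 10 = 18; no prototype nets 20. Weak prefers no prototype.
Neither type deviates, so the separating profile is an equilibrium.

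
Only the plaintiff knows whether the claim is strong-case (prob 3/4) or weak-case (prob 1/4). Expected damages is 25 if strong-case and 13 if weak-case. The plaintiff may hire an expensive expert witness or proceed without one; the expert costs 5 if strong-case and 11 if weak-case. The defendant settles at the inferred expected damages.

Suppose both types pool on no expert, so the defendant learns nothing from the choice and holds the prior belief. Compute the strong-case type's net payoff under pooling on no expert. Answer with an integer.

22

Pooled settlement = 3/4·25 + 1/4·13 = 22.
strong-case pays no cost for no expert, so net payoff = 22.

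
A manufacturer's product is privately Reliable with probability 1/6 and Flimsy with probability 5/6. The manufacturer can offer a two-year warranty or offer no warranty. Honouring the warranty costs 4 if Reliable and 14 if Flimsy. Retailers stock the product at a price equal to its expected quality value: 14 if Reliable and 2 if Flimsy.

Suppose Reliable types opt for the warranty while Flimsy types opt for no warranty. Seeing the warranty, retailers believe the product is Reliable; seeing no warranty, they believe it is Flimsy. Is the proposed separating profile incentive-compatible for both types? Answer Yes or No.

Yes

Under these beliefs, the warranty earns price 14 and no warranty earns price 2.
Reliable: the warranty nets 14 − 4 = 10; no warranty nets 2. Reliable prefers the warranty.
Flimsy: the warranty nets 14 − 14 = 0; no warranty nets 2. Flimsy prefers no warranty.
Neither type deviates, so the separating profile is an equilibrium.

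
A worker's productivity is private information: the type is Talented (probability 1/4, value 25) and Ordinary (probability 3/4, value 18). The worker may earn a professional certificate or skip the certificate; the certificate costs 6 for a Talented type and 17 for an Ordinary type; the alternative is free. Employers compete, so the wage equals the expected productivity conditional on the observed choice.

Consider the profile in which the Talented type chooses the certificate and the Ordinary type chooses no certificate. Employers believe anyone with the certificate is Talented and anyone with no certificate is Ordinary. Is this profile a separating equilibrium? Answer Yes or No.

Yes

Under these beliefs, the certificate earns wage 25 and no certificate earns wage 18.
Talented: the certificate nets 25 − 6 = 19; no certificate nets 18. Talented prefers the certificate.
Ordinary: the certificate nets 25 − 17 = 8; no certificate nets 18. Ordinary prefers no certificate.
Neither type deviates, so the separating profile is an equilibrium.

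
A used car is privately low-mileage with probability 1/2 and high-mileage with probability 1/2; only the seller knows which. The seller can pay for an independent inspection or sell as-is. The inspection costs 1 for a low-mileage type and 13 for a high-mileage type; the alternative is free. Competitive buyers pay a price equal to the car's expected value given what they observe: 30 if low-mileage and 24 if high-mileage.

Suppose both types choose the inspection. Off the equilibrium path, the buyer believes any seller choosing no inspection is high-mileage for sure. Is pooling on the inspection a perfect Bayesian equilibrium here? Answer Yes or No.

On path, the buyer holds the prior and pays 1/2·30 + 1/2·24 = 27. Off path (no inspection), believing high-mileage, it pays 24.
low-mileage: the inspection nets 27 − 1 = 26; no inspection nets 24. low-mileage stays.
high-mileage: the inspection nets 27 − 13 = 14; no inspection nets 24. high-mileage would deviate.
A type deviates, so pooling fails.

No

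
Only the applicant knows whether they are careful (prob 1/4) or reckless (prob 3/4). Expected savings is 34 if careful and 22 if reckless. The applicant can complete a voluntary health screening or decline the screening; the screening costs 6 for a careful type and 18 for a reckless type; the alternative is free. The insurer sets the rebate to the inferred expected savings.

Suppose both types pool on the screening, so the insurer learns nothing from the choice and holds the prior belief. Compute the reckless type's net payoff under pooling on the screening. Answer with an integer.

Pooled rebate = 1/4·34 + 3/4·22 = 25.
reckless pays cost 18 for the screening, so net payoff = 25 − 18 = 7.

7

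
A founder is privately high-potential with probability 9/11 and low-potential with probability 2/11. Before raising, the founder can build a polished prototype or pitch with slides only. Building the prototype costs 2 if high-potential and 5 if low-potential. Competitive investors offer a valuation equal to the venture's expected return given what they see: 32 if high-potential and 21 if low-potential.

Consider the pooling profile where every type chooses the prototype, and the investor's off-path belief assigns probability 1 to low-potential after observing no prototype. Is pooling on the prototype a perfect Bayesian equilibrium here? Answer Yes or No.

Yes

On path, the investor holds the prior and pays 9/11·32 + 2/11·21 = 30. Off path (no prototype), believing low-potential, it pays 21.
high-potential: the prototype nets 30 − 2 = 28; no prototype nets 21. high-potential stays.
low-potential: the prototype nets 30 − 5 = 25; no prototype nets 21. low-potential stays.
No type deviates, so pooling is sustained.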